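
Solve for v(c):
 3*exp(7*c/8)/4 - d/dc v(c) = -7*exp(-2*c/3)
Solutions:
 v(c) = C1 + 6*exp(7*c/8)/7 - 21*exp(-2*c/3)/2


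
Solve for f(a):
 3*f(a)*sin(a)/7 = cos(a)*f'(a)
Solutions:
 f(a) = C1/cos(a)^(3/7)


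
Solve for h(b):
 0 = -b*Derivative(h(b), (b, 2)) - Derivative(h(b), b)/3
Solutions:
 h(b) = C1 + C2*b^(2/3)


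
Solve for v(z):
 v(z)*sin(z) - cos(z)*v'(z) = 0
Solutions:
 v(z) = C1/cos(z)


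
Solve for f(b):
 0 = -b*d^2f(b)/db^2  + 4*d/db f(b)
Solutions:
 f(b) = C1 + C2*b^5


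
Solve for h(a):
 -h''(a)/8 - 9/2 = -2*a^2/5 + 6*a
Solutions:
 h(a) = C1 + C2*a + 4*a^4/15 - 8*a^3 - 18*a^2


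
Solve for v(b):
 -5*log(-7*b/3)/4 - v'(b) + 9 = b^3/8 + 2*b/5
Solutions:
 v(b) = C1 - b^4/32 - b^2/5 - 5*b*log(-b)/4 + b*(-5*log(7) + 5*log(3) + 41)/4


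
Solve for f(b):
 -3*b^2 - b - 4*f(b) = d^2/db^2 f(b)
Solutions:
 f(b) = C1*sin(2*b) + C2*cos(2*b) - 3*b^2/4 - b/4 + 3/8


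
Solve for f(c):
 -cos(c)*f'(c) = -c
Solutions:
 f(c) = C1 + Integral(c/cos(c), c)


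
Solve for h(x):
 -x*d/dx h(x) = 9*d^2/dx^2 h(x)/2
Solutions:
 h(x) = C1 + C2*erf(x/3)


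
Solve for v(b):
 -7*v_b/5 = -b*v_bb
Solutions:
 v(b) = C1 + C2*b^(12/5)


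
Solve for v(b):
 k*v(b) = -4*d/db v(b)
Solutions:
 v(b) = C1*exp(-b*k/4)


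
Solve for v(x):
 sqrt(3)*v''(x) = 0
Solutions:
 v(x) = C1 + C2*x


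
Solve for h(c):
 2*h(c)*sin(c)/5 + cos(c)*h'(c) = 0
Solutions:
 h(c) = C1*cos(c)^(2/5)


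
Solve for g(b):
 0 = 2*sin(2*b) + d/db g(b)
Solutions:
 g(b) = C1 + cos(2*b)


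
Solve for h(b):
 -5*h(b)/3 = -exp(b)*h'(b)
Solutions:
 h(b) = C1*exp(-5*exp(-b)/3)


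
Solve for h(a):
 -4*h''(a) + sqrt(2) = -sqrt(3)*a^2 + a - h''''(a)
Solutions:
 h(a) = C1 + C2*a + C3*exp(-2*a) + C4*exp(2*a) + sqrt(3)*a^4/48 - a^3/24 + a^2*(sqrt(3) + 2*sqrt(2))/16


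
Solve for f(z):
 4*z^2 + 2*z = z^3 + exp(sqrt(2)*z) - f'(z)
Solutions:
 f(z) = C1 + z^4/4 - 4*z^3/3 - z^2 + sqrt(2)*exp(sqrt(2)*z)/2


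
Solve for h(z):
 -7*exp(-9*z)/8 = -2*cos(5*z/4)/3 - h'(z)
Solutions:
 h(z) = C1 - 8*sin(5*z/4)/15 - 7*exp(-9*z)/72


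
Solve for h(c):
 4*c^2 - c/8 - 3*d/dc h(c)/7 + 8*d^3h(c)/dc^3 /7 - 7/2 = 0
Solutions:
 h(c) = C1 + C2*exp(-sqrt(6)*c/4) + C3*exp(sqrt(6)*c/4) + 28*c^3/9 - 7*c^2/48 + 749*c/18


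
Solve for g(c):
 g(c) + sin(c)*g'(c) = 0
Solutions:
 g(c) = C1*sqrt(cos(c) + 1)/sqrt(cos(c) - 1)


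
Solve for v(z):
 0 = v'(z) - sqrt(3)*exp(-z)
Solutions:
 v(z) = C1 - sqrt(3)*exp(-z)


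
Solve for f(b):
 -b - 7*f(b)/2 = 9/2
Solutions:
 f(b) = -2*b/7 - 9/7


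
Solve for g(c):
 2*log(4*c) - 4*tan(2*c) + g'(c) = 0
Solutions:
 g(c) = C1 - 2*c*log(c) - 4*c*log(2) + 2*c - 2*log(cos(2*c))


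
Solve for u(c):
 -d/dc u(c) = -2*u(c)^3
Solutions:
 u(c) = -sqrt(2)*sqrt(-1/(C1 + 2*c))/2
 u(c) = sqrt(2)*sqrt(-1/(C1 + 2*c))/2


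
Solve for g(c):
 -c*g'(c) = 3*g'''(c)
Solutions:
 g(c) = C1 + Integral(C2*airyai(-3^(2/3)*c/3) + C3*airybi(-3^(2/3)*c/3), c)


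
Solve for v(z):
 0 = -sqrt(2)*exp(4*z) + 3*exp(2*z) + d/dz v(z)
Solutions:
 v(z) = C1 + sqrt(2)*exp(4*z)/4 - 3*exp(2*z)/2


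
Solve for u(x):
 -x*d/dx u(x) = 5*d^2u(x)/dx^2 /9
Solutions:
 u(x) = C1 + C2*erf(3*sqrt(10)*x/10)


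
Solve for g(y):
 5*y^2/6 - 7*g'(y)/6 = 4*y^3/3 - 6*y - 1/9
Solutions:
 g(y) = C1 - 2*y^4/7 + 5*y^3/21 + 18*y^2/7 + 2*y/21


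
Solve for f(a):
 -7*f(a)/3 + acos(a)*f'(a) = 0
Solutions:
 f(a) = C1*exp(7*Integral(1/acos(a), a)/3)


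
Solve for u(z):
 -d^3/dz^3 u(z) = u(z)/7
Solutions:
 u(z) = C3*exp(-7^(2/3)*z/7) + (C1*sin(sqrt(3)*7^(2/3)*z/14) + C2*cos(sqrt(3)*7^(2/3)*z/14))*exp(7^(2/3)*z/14)


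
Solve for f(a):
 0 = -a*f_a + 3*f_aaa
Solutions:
 f(a) = C1 + Integral(C2*airyai(3^(2/3)*a/3) + C3*airybi(3^(2/3)*a/3), a)


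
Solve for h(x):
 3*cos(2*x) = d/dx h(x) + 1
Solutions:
 h(x) = C1 - x + 3*sin(2*x)/2


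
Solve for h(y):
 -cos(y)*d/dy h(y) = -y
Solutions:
 h(y) = C1 + Integral(y/cos(y), y)


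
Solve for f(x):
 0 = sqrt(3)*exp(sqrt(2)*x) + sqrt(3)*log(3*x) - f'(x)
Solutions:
 f(x) = C1 + sqrt(3)*x*log(x) + sqrt(3)*x*(-1 + log(3)) + sqrt(6)*exp(sqrt(2)*x)/2


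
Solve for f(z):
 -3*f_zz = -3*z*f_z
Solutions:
 f(z) = C1 + C2*erfi(sqrt(2)*z/2)


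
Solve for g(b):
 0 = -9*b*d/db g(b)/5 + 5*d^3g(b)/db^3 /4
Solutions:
 g(b) = C1 + Integral(C2*airyai(5^(1/3)*6^(2/3)*b/5) + C3*airybi(5^(1/3)*6^(2/3)*b/5), b)


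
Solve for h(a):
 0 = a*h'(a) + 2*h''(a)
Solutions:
 h(a) = C1 + C2*erf(a/2)


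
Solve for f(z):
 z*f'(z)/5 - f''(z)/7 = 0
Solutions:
 f(z) = C1 + C2*erfi(sqrt(70)*z/10)


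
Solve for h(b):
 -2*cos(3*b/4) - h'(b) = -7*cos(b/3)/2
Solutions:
 h(b) = C1 + 21*sin(b/3)/2 - 8*sin(3*b/4)/3


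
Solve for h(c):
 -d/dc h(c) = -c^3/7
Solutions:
 h(c) = C1 + c^4/28


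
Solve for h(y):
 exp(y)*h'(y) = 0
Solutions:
 h(y) = C1


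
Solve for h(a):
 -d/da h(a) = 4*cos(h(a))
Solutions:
 h(a) = pi - asin((C1 + exp(8*a))/(C1 - exp(8*a)))
 h(a) = asin((C1 + exp(8*a))/(C1 - exp(8*a)))


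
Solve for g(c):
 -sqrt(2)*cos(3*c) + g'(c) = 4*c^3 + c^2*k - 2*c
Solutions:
 g(c) = C1 + c^4 + c^3*k/3 - c^2 + sqrt(2)*sin(3*c)/3


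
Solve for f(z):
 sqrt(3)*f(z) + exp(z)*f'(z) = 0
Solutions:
 f(z) = C1*exp(sqrt(3)*exp(-z))


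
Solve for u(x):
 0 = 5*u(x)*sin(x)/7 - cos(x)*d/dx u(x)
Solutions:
 u(x) = C1/cos(x)^(5/7)


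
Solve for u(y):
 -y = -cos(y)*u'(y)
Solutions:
 u(y) = C1 + Integral(y/cos(y), y)


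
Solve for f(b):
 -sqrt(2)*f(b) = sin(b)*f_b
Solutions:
 f(b) = C1*(cos(b) + 1)^(sqrt(2)/2)/(cos(b) - 1)^(sqrt(2)/2)


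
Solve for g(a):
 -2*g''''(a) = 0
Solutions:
 g(a) = C1 + C2*a + C3*a^2 + C4*a^3


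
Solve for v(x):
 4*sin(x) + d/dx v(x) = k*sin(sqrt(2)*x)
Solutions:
 v(x) = C1 - sqrt(2)*k*cos(sqrt(2)*x)/2 + 4*cos(x)


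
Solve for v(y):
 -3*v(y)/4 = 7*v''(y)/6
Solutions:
 v(y) = C1*sin(3*sqrt(14)*y/14) + C2*cos(3*sqrt(14)*y/14)


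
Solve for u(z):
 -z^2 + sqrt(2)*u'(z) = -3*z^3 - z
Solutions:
 u(z) = C1 - 3*sqrt(2)*z^4/8 + sqrt(2)*z^3/6 - sqrt(2)*z^2/4


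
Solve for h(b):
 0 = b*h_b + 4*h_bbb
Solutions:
 h(b) = C1 + Integral(C2*airyai(-2^(1/3)*b/2) + C3*airybi(-2^(1/3)*b/2), b)


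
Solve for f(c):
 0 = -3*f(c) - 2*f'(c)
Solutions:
 f(c) = C1*exp(-3*c/2)


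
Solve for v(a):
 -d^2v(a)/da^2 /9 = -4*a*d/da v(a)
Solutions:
 v(a) = C1 + C2*erfi(3*sqrt(2)*a)


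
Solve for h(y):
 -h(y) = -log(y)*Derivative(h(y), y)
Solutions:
 h(y) = C1*exp(li(y))


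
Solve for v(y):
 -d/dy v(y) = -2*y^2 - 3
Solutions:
 v(y) = C1 + 2*y^3/3 + 3*y


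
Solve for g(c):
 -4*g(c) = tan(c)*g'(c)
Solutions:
 g(c) = C1/sin(c)^4


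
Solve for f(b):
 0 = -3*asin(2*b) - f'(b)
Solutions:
 f(b) = C1 - 3*b*asin(2*b) - 3*sqrt(1 - 4*b^2)/2


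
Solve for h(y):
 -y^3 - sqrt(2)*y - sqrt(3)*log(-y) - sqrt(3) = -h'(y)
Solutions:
 h(y) = C1 + y^4/4 + sqrt(2)*y^2/2 + sqrt(3)*y*log(-y)


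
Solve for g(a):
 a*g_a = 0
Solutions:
 g(a) = C1


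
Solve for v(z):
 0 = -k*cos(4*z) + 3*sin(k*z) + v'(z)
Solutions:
 v(z) = C1 + k*sin(4*z)/4 + 3*cos(k*z)/k


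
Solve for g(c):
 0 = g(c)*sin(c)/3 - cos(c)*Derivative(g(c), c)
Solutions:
 g(c) = C1/cos(c)^(1/3)


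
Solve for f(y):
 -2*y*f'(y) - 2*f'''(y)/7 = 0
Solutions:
 f(y) = C1 + Integral(C2*airyai(-7^(1/3)*y) + C3*airybi(-7^(1/3)*y), y)


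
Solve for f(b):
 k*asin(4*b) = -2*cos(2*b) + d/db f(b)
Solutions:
 f(b) = C1 + k*(b*asin(4*b) + sqrt(1 - 16*b^2)/4) + sin(2*b)


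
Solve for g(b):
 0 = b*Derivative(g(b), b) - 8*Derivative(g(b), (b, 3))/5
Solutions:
 g(b) = C1 + Integral(C2*airyai(5^(1/3)*b/2) + C3*airybi(5^(1/3)*b/2), b)


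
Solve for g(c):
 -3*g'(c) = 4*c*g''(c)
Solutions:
 g(c) = C1 + C2*c^(1/4)


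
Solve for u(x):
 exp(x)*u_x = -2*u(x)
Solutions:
 u(x) = C1*exp(2*exp(-x))


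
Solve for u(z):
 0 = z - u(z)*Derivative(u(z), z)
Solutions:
 u(z) = -sqrt(C1 + z^2)
 u(z) = sqrt(C1 + z^2)


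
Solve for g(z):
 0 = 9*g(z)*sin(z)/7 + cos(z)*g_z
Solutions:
 g(z) = C1*cos(z)^(9/7)


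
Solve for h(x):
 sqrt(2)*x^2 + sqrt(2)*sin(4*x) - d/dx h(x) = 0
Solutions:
 h(x) = C1 + sqrt(2)*x^3/3 - sqrt(2)*cos(4*x)/4


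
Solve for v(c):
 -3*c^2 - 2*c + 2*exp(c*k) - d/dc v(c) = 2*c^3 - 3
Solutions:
 v(c) = C1 - c^4/2 - c^3 - c^2 + 3*c + 2*exp(c*k)/k


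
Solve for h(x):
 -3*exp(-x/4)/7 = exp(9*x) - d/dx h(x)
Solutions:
 h(x) = C1 + exp(9*x)/9 - 12*exp(-x/4)/7


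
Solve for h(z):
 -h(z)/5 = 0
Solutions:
 h(z) = 0


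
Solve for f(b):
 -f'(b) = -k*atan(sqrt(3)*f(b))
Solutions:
 Integral(1/atan(sqrt(3)*_y), (_y, f(b))) = C1 + b*k


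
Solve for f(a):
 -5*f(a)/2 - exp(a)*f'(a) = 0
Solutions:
 f(a) = C1*exp(5*exp(-a)/2)


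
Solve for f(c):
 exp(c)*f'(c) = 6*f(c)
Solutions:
 f(c) = C1*exp(-6*exp(-c))


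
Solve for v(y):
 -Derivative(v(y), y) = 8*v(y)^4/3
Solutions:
 v(y) = (-1 - sqrt(3)*I)*(1/(C1 + 8*y))^(1/3)/2
 v(y) = (-1 + sqrt(3)*I)*(1/(C1 + 8*y))^(1/3)/2
 v(y) = (1/(C1 + 8*y))^(1/3)


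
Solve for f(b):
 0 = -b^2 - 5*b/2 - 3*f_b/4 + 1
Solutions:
 f(b) = C1 - 4*b^3/9 - 5*b^2/3 + 4*b/3


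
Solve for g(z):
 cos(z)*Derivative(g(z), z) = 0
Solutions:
 g(z) = C1


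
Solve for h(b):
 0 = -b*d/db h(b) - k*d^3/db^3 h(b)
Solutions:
 h(b) = C1 + Integral(C2*airyai(b*(-1/k)^(1/3)) + C3*airybi(b*(-1/k)^(1/3)), b)


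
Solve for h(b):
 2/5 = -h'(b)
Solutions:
 h(b) = C1 - 2*b/5


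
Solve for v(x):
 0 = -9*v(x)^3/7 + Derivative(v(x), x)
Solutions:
 v(x) = -sqrt(14)*sqrt(-1/(C1 + 9*x))/2
 v(x) = sqrt(14)*sqrt(-1/(C1 + 9*x))/2


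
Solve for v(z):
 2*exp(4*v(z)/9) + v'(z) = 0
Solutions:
 v(z) = 9*log(-(1/(C1 + 8*z))^(1/4)) + 9*log(3)/2
 v(z) = 9*log(1/(C1 + 8*z))/4 + 9*log(3)/2
 v(z) = 9*log(-I*(1/(C1 + 8*z))^(1/4)) + 9*log(3)/2
 v(z) = 9*log(I*(1/(C1 + 8*z))^(1/4)) + 9*log(3)/2


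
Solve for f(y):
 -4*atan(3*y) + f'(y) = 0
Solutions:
 f(y) = C1 + 4*y*atan(3*y) - 2*log(9*y^2 + 1)/3


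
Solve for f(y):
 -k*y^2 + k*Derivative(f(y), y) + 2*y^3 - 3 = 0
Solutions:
 f(y) = C1 + y^3/3 - y^4/(2*k) + 3*y/k


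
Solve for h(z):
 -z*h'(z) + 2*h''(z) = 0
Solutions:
 h(z) = C1 + C2*erfi(z/2)


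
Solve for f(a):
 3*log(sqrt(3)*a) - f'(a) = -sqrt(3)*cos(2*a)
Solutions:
 f(a) = C1 + 3*a*log(a) - 3*a + 3*a*log(3)/2 + sqrt(3)*sin(2*a)/2


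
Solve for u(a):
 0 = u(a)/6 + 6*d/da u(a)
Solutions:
 u(a) = C1*exp(-a/36)


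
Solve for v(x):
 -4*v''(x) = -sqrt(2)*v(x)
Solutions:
 v(x) = C1*exp(-2^(1/4)*x/2) + C2*exp(2^(1/4)*x/2)


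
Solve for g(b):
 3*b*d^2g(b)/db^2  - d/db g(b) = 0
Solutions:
 g(b) = C1 + C2*b^(4/3)


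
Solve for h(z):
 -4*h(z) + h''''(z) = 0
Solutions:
 h(z) = C1*exp(-sqrt(2)*z) + C2*exp(sqrt(2)*z) + C3*sin(sqrt(2)*z) + C4*cos(sqrt(2)*z)


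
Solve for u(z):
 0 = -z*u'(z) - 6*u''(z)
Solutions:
 u(z) = C1 + C2*erf(sqrt(3)*z/6)


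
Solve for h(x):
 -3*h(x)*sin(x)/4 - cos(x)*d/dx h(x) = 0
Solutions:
 h(x) = C1*cos(x)^(3/4)


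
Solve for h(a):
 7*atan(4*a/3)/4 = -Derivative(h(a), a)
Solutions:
 h(a) = C1 - 7*a*atan(4*a/3)/4 + 21*log(16*a^2 + 9)/32


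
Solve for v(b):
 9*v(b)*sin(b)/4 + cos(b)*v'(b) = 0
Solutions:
 v(b) = C1*cos(b)^(9/4)


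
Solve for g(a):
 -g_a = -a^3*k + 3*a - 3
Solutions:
 g(a) = C1 + a^4*k/4 - 3*a^2/2 + 3*a


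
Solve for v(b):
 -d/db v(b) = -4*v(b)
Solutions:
 v(b) = C1*exp(4*b)


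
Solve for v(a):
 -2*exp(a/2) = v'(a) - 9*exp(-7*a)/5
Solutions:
 v(a) = C1 - 4*exp(a/2) - 9*exp(-7*a)/35


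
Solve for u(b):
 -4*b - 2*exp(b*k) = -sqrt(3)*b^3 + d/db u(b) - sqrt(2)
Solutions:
 u(b) = C1 + sqrt(3)*b^4/4 - 2*b^2 + sqrt(2)*b - 2*exp(b*k)/k


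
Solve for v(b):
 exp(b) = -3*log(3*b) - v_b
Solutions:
 v(b) = C1 - 3*b*log(b) + 3*b*(1 - log(3)) - exp(b)


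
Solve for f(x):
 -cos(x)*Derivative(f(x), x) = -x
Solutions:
 f(x) = C1 + Integral(x/cos(x), x)


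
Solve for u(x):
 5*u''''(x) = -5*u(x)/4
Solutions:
 u(x) = (C1*sin(x/2) + C2*cos(x/2))*exp(-x/2) + (C3*sin(x/2) + C4*cos(x/2))*exp(x/2)


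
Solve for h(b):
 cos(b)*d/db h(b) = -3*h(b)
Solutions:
 h(b) = C1*(sin(b) - 1)^(3/2)/(sin(b) + 1)^(3/2)


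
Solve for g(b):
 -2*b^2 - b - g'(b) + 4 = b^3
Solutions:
 g(b) = C1 - b^4/4 - 2*b^3/3 - b^2/2 + 4*b


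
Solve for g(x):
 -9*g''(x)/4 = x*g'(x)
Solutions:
 g(x) = C1 + C2*erf(sqrt(2)*x/3)


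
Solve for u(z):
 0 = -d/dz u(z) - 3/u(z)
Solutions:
 u(z) = -sqrt(C1 - 6*z)
 u(z) = sqrt(C1 - 6*z)


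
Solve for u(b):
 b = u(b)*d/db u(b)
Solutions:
 u(b) = -sqrt(C1 + b^2)
 u(b) = sqrt(C1 + b^2)


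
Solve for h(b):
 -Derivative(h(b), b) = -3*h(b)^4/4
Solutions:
 h(b) = 2^(2/3)*(-1/(C1 + 9*b))^(1/3)
 h(b) = (-1/(C1 + 3*b))^(1/3)*(-6^(2/3) - 3*2^(2/3)*3^(1/6)*I)/6
 h(b) = (-1/(C1 + 3*b))^(1/3)*(-6^(2/3) + 3*2^(2/3)*3^(1/6)*I)/6


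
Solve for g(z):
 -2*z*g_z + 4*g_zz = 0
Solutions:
 g(z) = C1 + C2*erfi(z/2)


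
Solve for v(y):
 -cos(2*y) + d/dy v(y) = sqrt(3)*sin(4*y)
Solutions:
 v(y) = C1 + sin(2*y)/2 - sqrt(3)*cos(4*y)/4


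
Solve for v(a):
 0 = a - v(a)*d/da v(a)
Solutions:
 v(a) = -sqrt(C1 + a^2)
 v(a) = sqrt(C1 + a^2)


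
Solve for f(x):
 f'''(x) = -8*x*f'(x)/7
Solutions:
 f(x) = C1 + Integral(C2*airyai(-2*7^(2/3)*x/7) + C3*airybi(-2*7^(2/3)*x/7), x)


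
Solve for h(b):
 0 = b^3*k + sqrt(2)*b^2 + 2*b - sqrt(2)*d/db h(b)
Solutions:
 h(b) = C1 + sqrt(2)*b^4*k/8 + b^3/3 + sqrt(2)*b^2/2


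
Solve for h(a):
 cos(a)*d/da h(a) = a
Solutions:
 h(a) = C1 + Integral(a/cos(a), a)


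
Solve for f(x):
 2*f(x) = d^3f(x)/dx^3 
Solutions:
 f(x) = C3*exp(2^(1/3)*x) + (C1*sin(2^(1/3)*sqrt(3)*x/2) + C2*cos(2^(1/3)*sqrt(3)*x/2))*exp(-2^(1/3)*x/2)


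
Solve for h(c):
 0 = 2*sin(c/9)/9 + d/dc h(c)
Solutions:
 h(c) = C1 + 2*cos(c/9)


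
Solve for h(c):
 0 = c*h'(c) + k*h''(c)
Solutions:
 h(c) = C1 + C2*sqrt(k)*erf(sqrt(2)*c*sqrt(1/k)/2)


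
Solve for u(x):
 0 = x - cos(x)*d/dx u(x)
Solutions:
 u(x) = C1 + Integral(x/cos(x), x)


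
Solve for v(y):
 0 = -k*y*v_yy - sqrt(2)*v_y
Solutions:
 v(y) = C1 + y^(((re(k) - sqrt(2))*re(k) + im(k)^2)/(re(k)^2 + im(k)^2))*(C2*sin(sqrt(2)*log(y)*Abs(im(k))/(re(k)^2 + im(k)^2)) + C3*cos(sqrt(2)*log(y)*im(k)/(re(k)^2 + im(k)^2)))


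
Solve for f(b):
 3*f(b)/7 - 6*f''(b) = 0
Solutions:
 f(b) = C1*exp(-sqrt(14)*b/14) + C2*exp(sqrt(14)*b/14)


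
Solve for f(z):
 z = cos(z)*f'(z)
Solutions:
 f(z) = C1 + Integral(z/cos(z), z)


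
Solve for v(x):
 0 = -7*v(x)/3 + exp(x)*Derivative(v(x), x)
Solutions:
 v(x) = C1*exp(-7*exp(-x)/3)


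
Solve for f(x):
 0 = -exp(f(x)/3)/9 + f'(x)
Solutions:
 f(x) = 3*log(-1/(C1 + x)) + 9*log(3)


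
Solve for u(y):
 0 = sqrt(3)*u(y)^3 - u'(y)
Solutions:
 u(y) = -sqrt(2)*sqrt(-1/(C1 + sqrt(3)*y))/2
 u(y) = sqrt(2)*sqrt(-1/(C1 + sqrt(3)*y))/2


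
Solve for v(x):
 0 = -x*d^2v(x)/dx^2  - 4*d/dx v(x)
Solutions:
 v(x) = C1 + C2/x^3


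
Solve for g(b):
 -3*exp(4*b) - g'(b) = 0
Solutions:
 g(b) = C1 - 3*exp(4*b)/4


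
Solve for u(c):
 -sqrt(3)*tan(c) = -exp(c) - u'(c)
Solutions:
 u(c) = C1 - exp(c) - sqrt(3)*log(cos(c))


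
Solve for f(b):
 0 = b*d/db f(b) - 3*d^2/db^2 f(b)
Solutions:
 f(b) = C1 + C2*erfi(sqrt(6)*b/6)


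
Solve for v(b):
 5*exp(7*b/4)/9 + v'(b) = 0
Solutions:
 v(b) = C1 - 20*exp(7*b/4)/63


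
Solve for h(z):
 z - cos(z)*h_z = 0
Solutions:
 h(z) = C1 + Integral(z/cos(z), z)


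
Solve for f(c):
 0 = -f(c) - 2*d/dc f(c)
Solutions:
 f(c) = C1*exp(-c/2)


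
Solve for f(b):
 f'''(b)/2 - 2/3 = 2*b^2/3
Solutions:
 f(b) = C1 + C2*b + C3*b^2 + b^5/45 + 2*b^3/9


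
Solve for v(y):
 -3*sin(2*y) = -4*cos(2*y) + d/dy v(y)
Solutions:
 v(y) = C1 + 2*sin(2*y) + 3*cos(2*y)/2


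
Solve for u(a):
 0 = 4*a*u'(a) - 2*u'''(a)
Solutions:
 u(a) = C1 + Integral(C2*airyai(2^(1/3)*a) + C3*airybi(2^(1/3)*a), a)


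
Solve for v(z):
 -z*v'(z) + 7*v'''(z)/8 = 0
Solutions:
 v(z) = C1 + Integral(C2*airyai(2*7^(2/3)*z/7) + C3*airybi(2*7^(2/3)*z/7), z)


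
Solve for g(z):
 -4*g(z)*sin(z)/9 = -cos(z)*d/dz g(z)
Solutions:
 g(z) = C1/cos(z)^(4/9)


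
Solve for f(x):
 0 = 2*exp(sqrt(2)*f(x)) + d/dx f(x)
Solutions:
 f(x) = sqrt(2)*(2*log(1/(C1 + 2*x)) - log(2))/4


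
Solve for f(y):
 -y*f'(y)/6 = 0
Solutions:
 f(y) = C1


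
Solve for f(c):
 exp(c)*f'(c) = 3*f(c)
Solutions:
 f(c) = C1*exp(-3*exp(-c))


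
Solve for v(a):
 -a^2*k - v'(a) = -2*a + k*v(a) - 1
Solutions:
 v(a) = C1*exp(-a*k) - a^2 + 4*a/k + 1/k - 4/k^2


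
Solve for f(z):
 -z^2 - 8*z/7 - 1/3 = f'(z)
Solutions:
 f(z) = C1 - z^3/3 - 4*z^2/7 - z/3


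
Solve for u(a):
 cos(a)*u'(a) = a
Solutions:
 u(a) = C1 + Integral(a/cos(a), a)


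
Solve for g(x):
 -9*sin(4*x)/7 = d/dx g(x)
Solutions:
 g(x) = C1 + 9*cos(4*x)/28


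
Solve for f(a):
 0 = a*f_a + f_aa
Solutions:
 f(a) = C1 + C2*erf(sqrt(2)*a/2)


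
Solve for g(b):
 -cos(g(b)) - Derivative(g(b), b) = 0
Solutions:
 g(b) = pi - asin((C1 + exp(2*b))/(C1 - exp(2*b)))
 g(b) = asin((C1 + exp(2*b))/(C1 - exp(2*b)))


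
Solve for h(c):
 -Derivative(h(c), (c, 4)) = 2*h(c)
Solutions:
 h(c) = (C1*sin(2^(3/4)*c/2) + C2*cos(2^(3/4)*c/2))*exp(-2^(3/4)*c/2) + (C3*sin(2^(3/4)*c/2) + C4*cos(2^(3/4)*c/2))*exp(2^(3/4)*c/2)


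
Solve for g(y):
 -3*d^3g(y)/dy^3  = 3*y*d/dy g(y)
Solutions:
 g(y) = C1 + Integral(C2*airyai(-y) + C3*airybi(-y), y)


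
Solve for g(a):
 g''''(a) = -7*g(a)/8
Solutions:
 g(a) = (C1*sin(2^(3/4)*7^(1/4)*a/4) + C2*cos(2^(3/4)*7^(1/4)*a/4))*exp(-2^(3/4)*7^(1/4)*a/4) + (C3*sin(2^(3/4)*7^(1/4)*a/4) + C4*cos(2^(3/4)*7^(1/4)*a/4))*exp(2^(3/4)*7^(1/4)*a/4)


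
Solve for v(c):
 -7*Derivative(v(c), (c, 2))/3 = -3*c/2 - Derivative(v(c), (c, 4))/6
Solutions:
 v(c) = C1 + C2*c + C3*exp(-sqrt(14)*c) + C4*exp(sqrt(14)*c) + 3*c^3/28


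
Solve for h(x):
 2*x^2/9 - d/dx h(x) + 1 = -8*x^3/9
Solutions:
 h(x) = C1 + 2*x^4/9 + 2*x^3/27 + x


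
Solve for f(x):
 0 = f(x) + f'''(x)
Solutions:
 f(x) = C3*exp(-x) + (C1*sin(sqrt(3)*x/2) + C2*cos(sqrt(3)*x/2))*exp(x/2)


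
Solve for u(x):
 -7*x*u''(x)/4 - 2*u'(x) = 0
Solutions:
 u(x) = C1 + C2/x^(1/7)


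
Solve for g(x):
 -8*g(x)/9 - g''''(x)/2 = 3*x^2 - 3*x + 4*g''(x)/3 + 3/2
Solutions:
 g(x) = -27*x^2/8 + 27*x/8 + (C1 + C2*x)*sin(2*sqrt(3)*x/3) + (C3 + C4*x)*cos(2*sqrt(3)*x/3) + 135/16


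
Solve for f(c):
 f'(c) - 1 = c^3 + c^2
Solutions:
 f(c) = C1 + c^4/4 + c^3/3 + c


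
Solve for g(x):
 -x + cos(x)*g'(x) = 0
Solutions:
 g(x) = C1 + Integral(x/cos(x), x)


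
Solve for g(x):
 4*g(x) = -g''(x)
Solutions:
 g(x) = C1*sin(2*x) + C2*cos(2*x)


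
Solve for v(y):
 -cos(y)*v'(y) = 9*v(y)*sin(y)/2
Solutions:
 v(y) = C1*cos(y)^(9/2)


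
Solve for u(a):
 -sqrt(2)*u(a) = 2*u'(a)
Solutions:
 u(a) = C1*exp(-sqrt(2)*a/2)


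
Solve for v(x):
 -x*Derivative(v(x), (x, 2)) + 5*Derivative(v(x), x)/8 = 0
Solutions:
 v(x) = C1 + C2*x^(13/8)


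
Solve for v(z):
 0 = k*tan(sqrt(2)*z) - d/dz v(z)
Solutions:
 v(z) = C1 - sqrt(2)*k*log(cos(sqrt(2)*z))/2


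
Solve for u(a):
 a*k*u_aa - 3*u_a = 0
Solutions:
 u(a) = C1 + a^(((re(k) + 3)*re(k) + im(k)^2)/(re(k)^2 + im(k)^2))*(C2*sin(3*log(a)*Abs(im(k))/(re(k)^2 + im(k)^2)) + C3*cos(3*log(a)*im(k)/(re(k)^2 + im(k)^2)))


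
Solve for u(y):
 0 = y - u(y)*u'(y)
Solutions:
 u(y) = -sqrt(C1 + y^2)
 u(y) = sqrt(C1 + y^2)


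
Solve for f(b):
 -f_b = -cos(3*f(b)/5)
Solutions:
 -b - 5*log(sin(3*f(b)/5) - 1)/6 + 5*log(sin(3*f(b)/5) + 1)/6 = C1


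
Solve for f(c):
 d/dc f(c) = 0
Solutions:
 f(c) = C1


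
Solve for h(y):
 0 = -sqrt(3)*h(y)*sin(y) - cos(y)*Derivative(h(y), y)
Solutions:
 h(y) = C1*cos(y)^(sqrt(3))


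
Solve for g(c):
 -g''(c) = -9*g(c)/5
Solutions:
 g(c) = C1*exp(-3*sqrt(5)*c/5) + C2*exp(3*sqrt(5)*c/5)


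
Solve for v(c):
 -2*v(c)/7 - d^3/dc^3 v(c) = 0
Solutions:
 v(c) = C3*exp(-2^(1/3)*7^(2/3)*c/7) + (C1*sin(2^(1/3)*sqrt(3)*7^(2/3)*c/14) + C2*cos(2^(1/3)*sqrt(3)*7^(2/3)*c/14))*exp(2^(1/3)*7^(2/3)*c/14)


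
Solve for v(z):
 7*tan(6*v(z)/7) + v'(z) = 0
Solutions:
 v(z) = -7*asin(C1*exp(-6*z))/6 + 7*pi/6
 v(z) = 7*asin(C1*exp(-6*z))/6


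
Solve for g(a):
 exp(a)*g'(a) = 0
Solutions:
 g(a) = C1


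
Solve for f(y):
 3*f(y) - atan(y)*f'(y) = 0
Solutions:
 f(y) = C1*exp(3*Integral(1/atan(y), y))


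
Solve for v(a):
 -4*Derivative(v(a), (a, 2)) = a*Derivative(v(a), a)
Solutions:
 v(a) = C1 + C2*erf(sqrt(2)*a/4)


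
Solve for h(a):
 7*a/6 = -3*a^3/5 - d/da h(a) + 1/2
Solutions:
 h(a) = C1 - 3*a^4/20 - 7*a^2/12 + a/2


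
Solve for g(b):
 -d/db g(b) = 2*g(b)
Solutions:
 g(b) = C1*exp(-2*b)


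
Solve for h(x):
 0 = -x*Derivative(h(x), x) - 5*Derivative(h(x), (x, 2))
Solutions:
 h(x) = C1 + C2*erf(sqrt(10)*x/10)


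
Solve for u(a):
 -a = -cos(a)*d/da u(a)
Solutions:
 u(a) = C1 + Integral(a/cos(a), a)


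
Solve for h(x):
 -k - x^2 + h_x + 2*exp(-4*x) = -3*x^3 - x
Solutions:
 h(x) = C1 + k*x - 3*x^4/4 + x^3/3 - x^2/2 + exp(-4*x)/2


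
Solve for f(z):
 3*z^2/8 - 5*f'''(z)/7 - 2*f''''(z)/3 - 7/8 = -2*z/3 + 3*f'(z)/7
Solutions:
 f(z) = C1 + C2*exp(z*(-10 + 25/(42*sqrt(566) + 1007)^(1/3) + (42*sqrt(566) + 1007)^(1/3))/28)*sin(sqrt(3)*z*(-(42*sqrt(566) + 1007)^(1/3) + 25/(42*sqrt(566) + 1007)^(1/3))/28) + C3*exp(z*(-10 + 25/(42*sqrt(566) + 1007)^(1/3) + (42*sqrt(566) + 1007)^(1/3))/28)*cos(sqrt(3)*z*(-(42*sqrt(566) + 1007)^(1/3) + 25/(42*sqrt(566) + 1007)^(1/3))/28) + C4*exp(-z*(25/(42*sqrt(566) + 1007)^(1/3) + 5 + (42*sqrt(566) + 1007)^(1/3))/14) + 7*z^3/24 + 7*z^2/9 - 119*z/24


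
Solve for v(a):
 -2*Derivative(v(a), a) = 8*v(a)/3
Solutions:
 v(a) = C1*exp(-4*a/3)


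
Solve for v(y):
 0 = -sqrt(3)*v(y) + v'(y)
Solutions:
 v(y) = C1*exp(sqrt(3)*y)


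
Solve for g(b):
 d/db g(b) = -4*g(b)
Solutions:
 g(b) = C1*exp(-4*b)


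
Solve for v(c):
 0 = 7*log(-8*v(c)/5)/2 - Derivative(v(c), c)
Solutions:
 -2*Integral(1/(log(-_y) - log(5) + 3*log(2)), (_y, v(c)))/7 = C1 - c


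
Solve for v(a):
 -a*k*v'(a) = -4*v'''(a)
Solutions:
 v(a) = C1 + Integral(C2*airyai(2^(1/3)*a*k^(1/3)/2) + C3*airybi(2^(1/3)*a*k^(1/3)/2), a)


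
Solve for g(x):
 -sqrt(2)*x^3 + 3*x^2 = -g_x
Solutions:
 g(x) = C1 + sqrt(2)*x^4/4 - x^3


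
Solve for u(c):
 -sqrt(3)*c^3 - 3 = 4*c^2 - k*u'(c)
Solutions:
 u(c) = C1 + sqrt(3)*c^4/(4*k) + 4*c^3/(3*k) + 3*c/k


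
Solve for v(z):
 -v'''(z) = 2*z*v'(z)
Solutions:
 v(z) = C1 + Integral(C2*airyai(-2^(1/3)*z) + C3*airybi(-2^(1/3)*z), z)


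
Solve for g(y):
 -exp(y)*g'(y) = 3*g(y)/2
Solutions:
 g(y) = C1*exp(3*exp(-y)/2)


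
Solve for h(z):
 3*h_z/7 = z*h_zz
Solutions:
 h(z) = C1 + C2*z^(10/7)


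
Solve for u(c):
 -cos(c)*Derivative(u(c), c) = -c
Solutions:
 u(c) = C1 + Integral(c/cos(c), c)


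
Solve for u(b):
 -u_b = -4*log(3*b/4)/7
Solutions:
 u(b) = C1 + 4*b*log(b)/7 - 8*b*log(2)/7 - 4*b/7 + 4*b*log(3)/7


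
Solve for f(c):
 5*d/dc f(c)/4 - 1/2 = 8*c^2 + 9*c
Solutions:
 f(c) = C1 + 32*c^3/15 + 18*c^2/5 + 2*c/5


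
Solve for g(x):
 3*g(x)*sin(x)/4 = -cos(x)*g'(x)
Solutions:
 g(x) = C1*cos(x)^(3/4)


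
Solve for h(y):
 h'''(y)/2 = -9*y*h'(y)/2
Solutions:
 h(y) = C1 + Integral(C2*airyai(-3^(2/3)*y) + C3*airybi(-3^(2/3)*y), y)


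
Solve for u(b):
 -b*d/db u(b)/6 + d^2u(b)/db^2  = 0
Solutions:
 u(b) = C1 + C2*erfi(sqrt(3)*b/6)


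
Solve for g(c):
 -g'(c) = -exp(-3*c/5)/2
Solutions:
 g(c) = C1 - 5*exp(-3*c/5)/6


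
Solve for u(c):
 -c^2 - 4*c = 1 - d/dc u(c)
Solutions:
 u(c) = C1 + c^3/3 + 2*c^2 + c


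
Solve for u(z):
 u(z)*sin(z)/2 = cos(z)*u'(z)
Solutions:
 u(z) = C1/sqrt(cos(z))


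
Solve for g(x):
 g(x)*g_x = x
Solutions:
 g(x) = -sqrt(C1 + x^2)
 g(x) = sqrt(C1 + x^2)


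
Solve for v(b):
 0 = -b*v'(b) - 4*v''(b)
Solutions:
 v(b) = C1 + C2*erf(sqrt(2)*b/4)


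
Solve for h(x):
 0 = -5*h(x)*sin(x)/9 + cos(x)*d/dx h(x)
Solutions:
 h(x) = C1/cos(x)^(5/9)


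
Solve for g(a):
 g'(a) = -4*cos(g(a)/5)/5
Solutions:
 4*a/5 - 5*log(sin(g(a)/5) - 1)/2 + 5*log(sin(g(a)/5) + 1)/2 = C1


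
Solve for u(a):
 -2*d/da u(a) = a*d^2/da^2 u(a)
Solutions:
 u(a) = C1 + C2/a


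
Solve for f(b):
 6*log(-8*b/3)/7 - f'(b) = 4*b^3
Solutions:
 f(b) = C1 - b^4 + 6*b*log(-b)/7 + 6*b*(-log(3) - 1 + 3*log(2))/7


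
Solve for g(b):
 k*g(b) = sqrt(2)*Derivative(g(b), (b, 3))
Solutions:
 g(b) = C1*exp(2^(5/6)*b*k^(1/3)/2) + C2*exp(2^(5/6)*b*k^(1/3)*(-1 + sqrt(3)*I)/4) + C3*exp(-2^(5/6)*b*k^(1/3)*(1 + sqrt(3)*I)/4)


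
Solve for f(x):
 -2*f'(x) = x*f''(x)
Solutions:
 f(x) = C1 + C2/x


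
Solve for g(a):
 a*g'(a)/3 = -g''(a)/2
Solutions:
 g(a) = C1 + C2*erf(sqrt(3)*a/3)


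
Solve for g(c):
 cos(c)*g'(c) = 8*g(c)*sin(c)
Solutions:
 g(c) = C1/cos(c)^8


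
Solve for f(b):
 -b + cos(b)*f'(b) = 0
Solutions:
 f(b) = C1 + Integral(b/cos(b), b)


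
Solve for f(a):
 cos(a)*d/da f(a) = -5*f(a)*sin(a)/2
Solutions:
 f(a) = C1*cos(a)^(5/2)


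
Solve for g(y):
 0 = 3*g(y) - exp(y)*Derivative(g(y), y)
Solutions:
 g(y) = C1*exp(-3*exp(-y))


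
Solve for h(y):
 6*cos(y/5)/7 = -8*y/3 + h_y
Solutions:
 h(y) = C1 + 4*y^2/3 + 30*sin(y/5)/7


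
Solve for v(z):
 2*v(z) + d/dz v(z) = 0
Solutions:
 v(z) = C1*exp(-2*z)


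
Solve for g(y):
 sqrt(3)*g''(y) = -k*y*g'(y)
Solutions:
 g(y) = Piecewise((-sqrt(2)*3^(1/4)*sqrt(pi)*C1*erf(sqrt(2)*3^(3/4)*sqrt(k)*y/6)/(2*sqrt(k)) - C2, (k > 0) | (k < 0)), (-C1*y - C2, True))


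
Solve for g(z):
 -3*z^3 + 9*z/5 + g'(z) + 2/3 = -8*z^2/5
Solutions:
 g(z) = C1 + 3*z^4/4 - 8*z^3/15 - 9*z^2/10 - 2*z/3


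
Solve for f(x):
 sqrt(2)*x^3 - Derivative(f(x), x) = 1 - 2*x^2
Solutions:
 f(x) = C1 + sqrt(2)*x^4/4 + 2*x^3/3 - x


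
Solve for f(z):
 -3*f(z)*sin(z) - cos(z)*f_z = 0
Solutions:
 f(z) = C1*cos(z)^3


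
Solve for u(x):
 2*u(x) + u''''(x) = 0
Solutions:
 u(x) = (C1*sin(2^(3/4)*x/2) + C2*cos(2^(3/4)*x/2))*exp(-2^(3/4)*x/2) + (C3*sin(2^(3/4)*x/2) + C4*cos(2^(3/4)*x/2))*exp(2^(3/4)*x/2)


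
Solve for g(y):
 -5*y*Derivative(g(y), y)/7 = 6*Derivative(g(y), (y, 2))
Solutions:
 g(y) = C1 + C2*erf(sqrt(105)*y/42)


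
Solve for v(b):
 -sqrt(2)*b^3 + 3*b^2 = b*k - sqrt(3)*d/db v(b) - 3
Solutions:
 v(b) = C1 + sqrt(6)*b^4/12 - sqrt(3)*b^3/3 + sqrt(3)*b^2*k/6 - sqrt(3)*b


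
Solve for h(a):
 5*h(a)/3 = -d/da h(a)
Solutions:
 h(a) = C1*exp(-5*a/3)


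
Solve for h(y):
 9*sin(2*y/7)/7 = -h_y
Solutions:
 h(y) = C1 + 9*cos(2*y/7)/2


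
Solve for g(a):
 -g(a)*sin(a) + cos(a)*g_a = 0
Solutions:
 g(a) = C1/cos(a)


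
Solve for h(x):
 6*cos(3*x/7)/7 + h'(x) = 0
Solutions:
 h(x) = C1 - 2*sin(3*x/7)


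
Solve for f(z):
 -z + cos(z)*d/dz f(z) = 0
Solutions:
 f(z) = C1 + Integral(z/cos(z), z)


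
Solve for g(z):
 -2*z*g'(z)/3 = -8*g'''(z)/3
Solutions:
 g(z) = C1 + Integral(C2*airyai(2^(1/3)*z/2) + C3*airybi(2^(1/3)*z/2), z)


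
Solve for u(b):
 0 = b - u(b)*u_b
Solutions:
 u(b) = -sqrt(C1 + b^2)
 u(b) = sqrt(C1 + b^2)


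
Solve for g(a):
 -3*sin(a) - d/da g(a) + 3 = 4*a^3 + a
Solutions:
 g(a) = C1 - a^4 - a^2/2 + 3*a + 3*cos(a)


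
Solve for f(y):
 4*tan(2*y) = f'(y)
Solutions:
 f(y) = C1 - 2*log(cos(2*y))


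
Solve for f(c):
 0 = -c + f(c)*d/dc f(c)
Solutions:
 f(c) = -sqrt(C1 + c^2)
 f(c) = sqrt(C1 + c^2)


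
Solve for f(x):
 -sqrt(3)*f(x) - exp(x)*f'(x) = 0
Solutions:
 f(x) = C1*exp(sqrt(3)*exp(-x))


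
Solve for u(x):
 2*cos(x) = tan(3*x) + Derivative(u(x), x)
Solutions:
 u(x) = C1 + log(cos(3*x))/3 + 2*sin(x)


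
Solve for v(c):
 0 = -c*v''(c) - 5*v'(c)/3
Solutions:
 v(c) = C1 + C2/c^(2/3)


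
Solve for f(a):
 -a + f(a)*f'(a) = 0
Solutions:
 f(a) = -sqrt(C1 + a^2)
 f(a) = sqrt(C1 + a^2)


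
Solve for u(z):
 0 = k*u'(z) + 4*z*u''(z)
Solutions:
 u(z) = C1 + z^(1 - re(k)/4)*(C2*sin(log(z)*Abs(im(k))/4) + C3*cos(log(z)*im(k)/4))


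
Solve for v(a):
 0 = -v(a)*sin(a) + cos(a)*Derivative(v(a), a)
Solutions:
 v(a) = C1/cos(a)


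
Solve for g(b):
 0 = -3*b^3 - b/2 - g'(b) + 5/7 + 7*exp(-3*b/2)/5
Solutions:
 g(b) = C1 - 3*b^4/4 - b^2/4 + 5*b/7 - 14*exp(-3*b/2)/15


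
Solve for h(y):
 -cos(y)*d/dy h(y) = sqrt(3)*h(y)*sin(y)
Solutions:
 h(y) = C1*cos(y)^(sqrt(3))


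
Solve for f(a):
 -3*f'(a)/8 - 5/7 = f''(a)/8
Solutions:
 f(a) = C1 + C2*exp(-3*a) - 40*a/21


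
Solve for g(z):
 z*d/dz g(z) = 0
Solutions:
 g(z) = C1


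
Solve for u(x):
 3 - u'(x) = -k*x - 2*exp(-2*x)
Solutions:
 u(x) = C1 + k*x^2/2 + 3*x - exp(-2*x)


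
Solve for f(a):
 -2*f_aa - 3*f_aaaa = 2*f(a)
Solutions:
 f(a) = (C1*sin(2^(1/4)*3^(3/4)*a*cos(atan(sqrt(5))/2)/3) + C2*cos(2^(1/4)*3^(3/4)*a*cos(atan(sqrt(5))/2)/3))*exp(-2^(1/4)*3^(3/4)*a*sin(atan(sqrt(5))/2)/3) + (C3*sin(2^(1/4)*3^(3/4)*a*cos(atan(sqrt(5))/2)/3) + C4*cos(2^(1/4)*3^(3/4)*a*cos(atan(sqrt(5))/2)/3))*exp(2^(1/4)*3^(3/4)*a*sin(atan(sqrt(5))/2)/3)


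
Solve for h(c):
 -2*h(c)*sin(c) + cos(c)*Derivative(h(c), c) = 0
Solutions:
 h(c) = C1/cos(c)^2


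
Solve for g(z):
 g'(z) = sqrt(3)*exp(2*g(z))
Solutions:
 g(z) = log(-sqrt(-1/(C1 + sqrt(3)*z))) - log(2)/2
 g(z) = log(-1/(C1 + sqrt(3)*z))/2 - log(2)/2


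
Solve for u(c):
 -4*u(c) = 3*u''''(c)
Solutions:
 u(c) = (C1*sin(3^(3/4)*c/3) + C2*cos(3^(3/4)*c/3))*exp(-3^(3/4)*c/3) + (C3*sin(3^(3/4)*c/3) + C4*cos(3^(3/4)*c/3))*exp(3^(3/4)*c/3)


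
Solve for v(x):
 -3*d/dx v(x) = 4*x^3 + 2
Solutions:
 v(x) = C1 - x^4/3 - 2*x/3


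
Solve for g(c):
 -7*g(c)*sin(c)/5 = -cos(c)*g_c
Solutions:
 g(c) = C1/cos(c)^(7/5)


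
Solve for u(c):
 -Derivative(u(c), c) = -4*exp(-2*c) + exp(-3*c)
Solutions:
 u(c) = C1 - 2*exp(-2*c) + exp(-3*c)/3


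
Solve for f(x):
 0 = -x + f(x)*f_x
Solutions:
 f(x) = -sqrt(C1 + x^2)
 f(x) = sqrt(C1 + x^2)


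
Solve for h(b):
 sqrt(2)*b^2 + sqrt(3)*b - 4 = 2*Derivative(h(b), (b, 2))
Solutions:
 h(b) = C1 + C2*b + sqrt(2)*b^4/24 + sqrt(3)*b^3/12 - b^2


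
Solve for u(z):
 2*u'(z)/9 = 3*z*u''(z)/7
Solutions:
 u(z) = C1 + C2*z^(41/27)


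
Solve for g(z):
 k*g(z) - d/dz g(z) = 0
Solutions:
 g(z) = C1*exp(k*z)


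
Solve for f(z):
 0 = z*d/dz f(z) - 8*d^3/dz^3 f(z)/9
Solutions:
 f(z) = C1 + Integral(C2*airyai(3^(2/3)*z/2) + C3*airybi(3^(2/3)*z/2), z)


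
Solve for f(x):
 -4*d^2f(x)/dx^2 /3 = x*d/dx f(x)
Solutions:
 f(x) = C1 + C2*erf(sqrt(6)*x/4)


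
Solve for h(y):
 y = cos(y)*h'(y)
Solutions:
 h(y) = C1 + Integral(y/cos(y), y)


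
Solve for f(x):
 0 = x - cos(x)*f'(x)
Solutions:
 f(x) = C1 + Integral(x/cos(x), x)


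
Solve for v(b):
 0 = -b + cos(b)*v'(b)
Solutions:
 v(b) = C1 + Integral(b/cos(b), b)


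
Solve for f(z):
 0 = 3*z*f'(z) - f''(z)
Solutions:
 f(z) = C1 + C2*erfi(sqrt(6)*z/2)


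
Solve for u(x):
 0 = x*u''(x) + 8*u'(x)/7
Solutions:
 u(x) = C1 + C2/x^(1/7)


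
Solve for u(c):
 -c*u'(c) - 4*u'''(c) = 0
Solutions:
 u(c) = C1 + Integral(C2*airyai(-2^(1/3)*c/2) + C3*airybi(-2^(1/3)*c/2), c)


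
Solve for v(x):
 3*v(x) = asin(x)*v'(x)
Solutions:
 v(x) = C1*exp(3*Integral(1/asin(x), x))


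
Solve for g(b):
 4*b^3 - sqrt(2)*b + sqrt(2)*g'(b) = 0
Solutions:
 g(b) = C1 - sqrt(2)*b^4/2 + b^2/2


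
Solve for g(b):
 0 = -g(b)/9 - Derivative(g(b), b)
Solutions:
 g(b) = C1*exp(-b/9)


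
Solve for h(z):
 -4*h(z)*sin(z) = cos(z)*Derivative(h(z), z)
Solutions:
 h(z) = C1*cos(z)^4


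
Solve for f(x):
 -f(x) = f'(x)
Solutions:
 f(x) = C1*exp(-x)


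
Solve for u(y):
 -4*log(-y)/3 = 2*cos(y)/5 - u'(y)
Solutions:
 u(y) = C1 + 4*y*log(-y)/3 - 4*y/3 + 2*sin(y)/5


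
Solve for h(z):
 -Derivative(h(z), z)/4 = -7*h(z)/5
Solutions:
 h(z) = C1*exp(28*z/5)


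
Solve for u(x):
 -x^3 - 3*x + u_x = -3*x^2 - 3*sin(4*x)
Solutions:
 u(x) = C1 + x^4/4 - x^3 + 3*x^2/2 + 3*cos(4*x)/4


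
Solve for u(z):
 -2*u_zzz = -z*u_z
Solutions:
 u(z) = C1 + Integral(C2*airyai(2^(2/3)*z/2) + C3*airybi(2^(2/3)*z/2), z)


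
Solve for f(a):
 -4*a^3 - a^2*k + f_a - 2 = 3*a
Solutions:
 f(a) = C1 + a^4 + a^3*k/3 + 3*a^2/2 + 2*a


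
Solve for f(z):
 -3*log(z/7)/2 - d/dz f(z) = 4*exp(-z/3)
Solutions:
 f(z) = C1 - 3*z*log(z)/2 + 3*z*(1 + log(7))/2 + 12*exp(-z/3)


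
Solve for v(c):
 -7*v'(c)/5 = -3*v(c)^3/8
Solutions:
 v(c) = -2*sqrt(7)*sqrt(-1/(C1 + 15*c))
 v(c) = 2*sqrt(7)*sqrt(-1/(C1 + 15*c))


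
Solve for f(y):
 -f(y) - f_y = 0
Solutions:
 f(y) = C1*exp(-y)


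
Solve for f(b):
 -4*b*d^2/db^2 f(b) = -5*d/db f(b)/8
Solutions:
 f(b) = C1 + C2*b^(37/32)


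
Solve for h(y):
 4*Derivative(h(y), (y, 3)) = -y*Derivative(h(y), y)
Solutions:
 h(y) = C1 + Integral(C2*airyai(-2^(1/3)*y/2) + C3*airybi(-2^(1/3)*y/2), y)


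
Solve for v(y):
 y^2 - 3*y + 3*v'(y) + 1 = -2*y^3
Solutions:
 v(y) = C1 - y^4/6 - y^3/9 + y^2/2 - y/3


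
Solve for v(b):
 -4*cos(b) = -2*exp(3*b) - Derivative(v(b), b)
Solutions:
 v(b) = C1 - 2*exp(3*b)/3 + 4*sin(b)


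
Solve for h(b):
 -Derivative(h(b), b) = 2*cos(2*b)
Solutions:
 h(b) = C1 - sin(2*b)


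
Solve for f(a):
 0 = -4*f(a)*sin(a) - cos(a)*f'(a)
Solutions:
 f(a) = C1*cos(a)^4


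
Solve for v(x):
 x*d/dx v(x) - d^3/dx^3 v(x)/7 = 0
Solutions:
 v(x) = C1 + Integral(C2*airyai(7^(1/3)*x) + C3*airybi(7^(1/3)*x), x)


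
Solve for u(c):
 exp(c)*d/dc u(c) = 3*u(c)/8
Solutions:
 u(c) = C1*exp(-3*exp(-c)/8)


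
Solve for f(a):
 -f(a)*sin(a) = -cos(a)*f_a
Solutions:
 f(a) = C1/cos(a)


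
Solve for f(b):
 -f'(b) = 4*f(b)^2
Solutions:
 f(b) = 1/(C1 + 4*b)


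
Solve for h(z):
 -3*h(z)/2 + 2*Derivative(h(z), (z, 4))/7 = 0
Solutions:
 h(z) = C1*exp(-sqrt(2)*21^(1/4)*z/2) + C2*exp(sqrt(2)*21^(1/4)*z/2) + C3*sin(sqrt(2)*21^(1/4)*z/2) + C4*cos(sqrt(2)*21^(1/4)*z/2)


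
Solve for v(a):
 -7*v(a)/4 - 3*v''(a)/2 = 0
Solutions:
 v(a) = C1*sin(sqrt(42)*a/6) + C2*cos(sqrt(42)*a/6)


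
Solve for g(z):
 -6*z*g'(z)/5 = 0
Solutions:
 g(z) = C1


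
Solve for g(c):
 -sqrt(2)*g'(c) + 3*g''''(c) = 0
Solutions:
 g(c) = C1 + C4*exp(2^(1/6)*3^(2/3)*c/3) + (C2*sin(6^(1/6)*c/2) + C3*cos(6^(1/6)*c/2))*exp(-2^(1/6)*3^(2/3)*c/6)


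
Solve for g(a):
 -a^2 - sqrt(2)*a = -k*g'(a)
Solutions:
 g(a) = C1 + a^3/(3*k) + sqrt(2)*a^2/(2*k)


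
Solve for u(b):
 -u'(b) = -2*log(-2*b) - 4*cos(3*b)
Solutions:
 u(b) = C1 + 2*b*log(-b) - 2*b + 2*b*log(2) + 4*sin(3*b)/3


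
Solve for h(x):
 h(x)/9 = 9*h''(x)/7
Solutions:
 h(x) = C1*exp(-sqrt(7)*x/9) + C2*exp(sqrt(7)*x/9)


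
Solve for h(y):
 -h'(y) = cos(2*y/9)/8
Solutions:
 h(y) = C1 - 9*sin(2*y/9)/16


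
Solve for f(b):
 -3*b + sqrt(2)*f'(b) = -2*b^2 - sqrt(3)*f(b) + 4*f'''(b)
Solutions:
 f(b) = C1*exp(-b*(sqrt(6)/(sqrt(81 - 2*sqrt(2)) + 9)^(1/3) + sqrt(3)*(sqrt(81 - 2*sqrt(2)) + 9)^(1/3))/12)*sin(b*(-sqrt(2)/(sqrt(81 - 2*sqrt(2)) + 9)^(1/3) + (sqrt(81 - 2*sqrt(2)) + 9)^(1/3))/4) + C2*exp(-b*(sqrt(6)/(sqrt(81 - 2*sqrt(2)) + 9)^(1/3) + sqrt(3)*(sqrt(81 - 2*sqrt(2)) + 9)^(1/3))/12)*cos(b*(-sqrt(2)/(sqrt(81 - 2*sqrt(2)) + 9)^(1/3) + (sqrt(81 - 2*sqrt(2)) + 9)^(1/3))/4) + C3*exp(b*(sqrt(6)/(sqrt(81 - 2*sqrt(2)) + 9)^(1/3) + sqrt(3)*(sqrt(81 - 2*sqrt(2)) + 9)^(1/3))/6) - 2*sqrt(3)*b^2/3 + sqrt(3)*b + 4*sqrt(2)*b/3 - 8*sqrt(3)/9 - sqrt(2)


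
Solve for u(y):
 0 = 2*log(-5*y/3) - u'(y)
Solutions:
 u(y) = C1 + 2*y*log(-y) + 2*y*(-log(3) - 1 + log(5))


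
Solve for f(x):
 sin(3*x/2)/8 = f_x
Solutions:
 f(x) = C1 - cos(3*x/2)/12


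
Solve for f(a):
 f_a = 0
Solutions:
 f(a) = C1


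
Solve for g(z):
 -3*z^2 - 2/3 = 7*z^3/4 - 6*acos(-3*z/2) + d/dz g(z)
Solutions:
 g(z) = C1 - 7*z^4/16 - z^3 + 6*z*acos(-3*z/2) - 2*z/3 + 2*sqrt(4 - 9*z^2)


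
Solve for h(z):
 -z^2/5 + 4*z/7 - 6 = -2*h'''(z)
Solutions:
 h(z) = C1 + C2*z + C3*z^2 + z^5/600 - z^4/84 + z^3/2


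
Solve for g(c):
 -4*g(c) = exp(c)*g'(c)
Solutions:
 g(c) = C1*exp(4*exp(-c))


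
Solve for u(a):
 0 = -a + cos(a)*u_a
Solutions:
 u(a) = C1 + Integral(a/cos(a), a)


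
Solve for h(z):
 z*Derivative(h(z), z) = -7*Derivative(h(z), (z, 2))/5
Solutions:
 h(z) = C1 + C2*erf(sqrt(70)*z/14)


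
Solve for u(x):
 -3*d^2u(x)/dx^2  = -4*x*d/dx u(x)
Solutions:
 u(x) = C1 + C2*erfi(sqrt(6)*x/3)


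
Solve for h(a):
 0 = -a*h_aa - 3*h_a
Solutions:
 h(a) = C1 + C2/a^2


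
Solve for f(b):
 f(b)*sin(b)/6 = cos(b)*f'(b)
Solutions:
 f(b) = C1/cos(b)^(1/6)


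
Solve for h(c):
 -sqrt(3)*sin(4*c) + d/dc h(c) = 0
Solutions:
 h(c) = C1 - sqrt(3)*cos(4*c)/4


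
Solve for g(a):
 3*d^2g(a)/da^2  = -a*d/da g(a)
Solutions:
 g(a) = C1 + C2*erf(sqrt(6)*a/6)


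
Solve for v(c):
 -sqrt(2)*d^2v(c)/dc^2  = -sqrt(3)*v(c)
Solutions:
 v(c) = C1*exp(-2^(3/4)*3^(1/4)*c/2) + C2*exp(2^(3/4)*3^(1/4)*c/2)


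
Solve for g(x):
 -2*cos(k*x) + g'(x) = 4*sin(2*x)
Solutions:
 g(x) = C1 - 2*cos(2*x) + 2*sin(k*x)/k


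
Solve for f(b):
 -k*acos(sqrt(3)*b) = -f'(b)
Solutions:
 f(b) = C1 + k*(b*acos(sqrt(3)*b) - sqrt(3)*sqrt(1 - 3*b^2)/3)


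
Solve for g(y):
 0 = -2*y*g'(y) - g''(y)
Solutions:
 g(y) = C1 + C2*erf(y)


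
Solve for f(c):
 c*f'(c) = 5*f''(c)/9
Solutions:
 f(c) = C1 + C2*erfi(3*sqrt(10)*c/10)


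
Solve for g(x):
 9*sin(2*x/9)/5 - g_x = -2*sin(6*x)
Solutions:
 g(x) = C1 - 81*cos(2*x/9)/10 - cos(6*x)/3


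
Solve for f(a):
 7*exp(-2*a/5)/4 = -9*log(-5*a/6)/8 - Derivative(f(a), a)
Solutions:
 f(a) = C1 - 9*a*log(-a)/8 + 9*a*(-log(5) + 1 + log(6))/8 + 35*exp(-2*a/5)/8


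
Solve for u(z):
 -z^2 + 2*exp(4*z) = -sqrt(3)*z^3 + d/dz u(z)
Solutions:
 u(z) = C1 + sqrt(3)*z^4/4 - z^3/3 + exp(4*z)/2


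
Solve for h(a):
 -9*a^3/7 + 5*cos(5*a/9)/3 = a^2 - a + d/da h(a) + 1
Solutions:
 h(a) = C1 - 9*a^4/28 - a^3/3 + a^2/2 - a + 3*sin(5*a/9)


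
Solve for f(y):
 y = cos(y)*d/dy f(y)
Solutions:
 f(y) = C1 + Integral(y/cos(y), y)


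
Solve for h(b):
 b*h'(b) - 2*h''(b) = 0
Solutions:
 h(b) = C1 + C2*erfi(b/2)


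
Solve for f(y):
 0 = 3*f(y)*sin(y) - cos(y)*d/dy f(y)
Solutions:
 f(y) = C1/cos(y)^3


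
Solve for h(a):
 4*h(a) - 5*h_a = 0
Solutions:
 h(a) = C1*exp(4*a/5)


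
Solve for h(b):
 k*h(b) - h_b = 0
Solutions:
 h(b) = C1*exp(b*k)


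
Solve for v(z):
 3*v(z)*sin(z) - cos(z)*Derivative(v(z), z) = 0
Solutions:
 v(z) = C1/cos(z)^3


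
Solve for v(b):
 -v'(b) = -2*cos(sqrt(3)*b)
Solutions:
 v(b) = C1 + 2*sqrt(3)*sin(sqrt(3)*b)/3


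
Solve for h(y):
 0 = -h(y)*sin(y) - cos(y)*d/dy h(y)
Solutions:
 h(y) = C1*cos(y)


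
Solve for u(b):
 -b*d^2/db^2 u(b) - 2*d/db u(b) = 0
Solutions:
 u(b) = C1 + C2/b


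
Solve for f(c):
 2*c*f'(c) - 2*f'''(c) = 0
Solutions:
 f(c) = C1 + Integral(C2*airyai(c) + C3*airybi(c), c)


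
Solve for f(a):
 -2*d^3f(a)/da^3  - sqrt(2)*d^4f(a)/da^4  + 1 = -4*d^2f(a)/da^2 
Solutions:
 f(a) = C1 + C2*a + C3*exp(sqrt(2)*a*(-1 + sqrt(1 + 4*sqrt(2)))/2) + C4*exp(-sqrt(2)*a*(1 + sqrt(1 + 4*sqrt(2)))/2) - a^2/8
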